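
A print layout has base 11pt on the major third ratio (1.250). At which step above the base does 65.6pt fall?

8

1.250ⁿ = 65.6 / 11 = 5.9636
n = ln(5.9636) / ln(1.250) = 1.7857 / 0.2231 ≈ 8.00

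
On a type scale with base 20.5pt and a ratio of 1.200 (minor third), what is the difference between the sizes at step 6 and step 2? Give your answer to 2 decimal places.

31.69pt

Step 2: 20.5 × 1.200² = 29.5200pt
Step 6: 20.5 × 1.200⁶ = 61.2127pt
Difference: 61.2127 − 29.5200 = 31.6927pt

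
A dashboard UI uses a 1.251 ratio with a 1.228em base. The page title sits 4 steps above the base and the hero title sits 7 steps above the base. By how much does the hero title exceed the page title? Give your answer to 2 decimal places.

Step 4: 1.228 × 1.251⁴ = 3.0077em
Step 7: 1.228 × 1.251⁷ = 5.8884em
Difference: 5.8884 − 3.0077 = 2.8807em

2.88em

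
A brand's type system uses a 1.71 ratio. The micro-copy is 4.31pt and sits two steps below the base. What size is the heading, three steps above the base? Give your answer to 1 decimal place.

63.0pt

Moving from step -2 to step +3 is 5 steps up, so multiply by r⁵.
4.31 × 1.71⁵ = 4.31 × 14.62112 ≈ 63.017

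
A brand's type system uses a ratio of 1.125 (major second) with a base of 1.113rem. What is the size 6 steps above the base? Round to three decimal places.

2.256rem

A modular type scale is a geometric sequence: sizeₙ = base × rⁿ.
1.113 × 1.125⁶ = 1.113 × 2.02729 ≈ 2.256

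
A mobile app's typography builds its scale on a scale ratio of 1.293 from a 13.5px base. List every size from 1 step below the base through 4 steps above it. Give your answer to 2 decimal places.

10.44px, 13.50px, 17.46px, 22.57px, 29.18px, 37.73px

Step -1: 13.5 ÷ 1.293 = 10.44
Step 0: 13.5px
Step 1: 13.5 × 1.293 = 17.46
Step 2: 13.5 × 1.293² = 22.57
Step 3: 13.5 × 1.293³ = 29.18
Step 4: 13.5 × 1.293⁴ = 37.73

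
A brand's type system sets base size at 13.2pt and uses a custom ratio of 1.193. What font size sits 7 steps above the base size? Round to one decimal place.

13.2 × 1.193⁷ = 13.2 × 3.43940 ≈ 45.40

45.4pt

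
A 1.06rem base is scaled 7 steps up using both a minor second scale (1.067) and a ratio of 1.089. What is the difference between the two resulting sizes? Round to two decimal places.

0.26rem

Minor second: 1.06 × 1.067⁷ = 1.6690rem
At 1.089: 1.06 × 1.089⁷ = 1.9253rem
Difference: 1.9253 − 1.6690 = 0.2563rem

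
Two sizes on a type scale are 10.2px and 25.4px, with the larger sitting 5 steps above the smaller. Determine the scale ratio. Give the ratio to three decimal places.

1.200

The ratio satisfies 10.2 × r⁵ = 25.4, so r = (25.4 / 10.2)^(1/5).
r = 2.4902^(1/5) ≈ 1.2002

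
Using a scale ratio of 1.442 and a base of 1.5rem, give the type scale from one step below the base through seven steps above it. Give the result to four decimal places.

Step -1: 1.5 ÷ 1.442 = 1.0402
Step 0: 1.5rem
Step 1: 1.5 × 1.442 = 2.1630
Step 2: 1.5 × 1.442² = 3.1190
Step 3: 1.5 × 1.442³ = 4.4977
Step 4: 1.5 × 1.442⁴ = 6.4856
Step 5: 1.5 × 1.442⁵ = 9.3523
Step 6: 1.5 × 1.442⁶ = 13.4860
Step 7: 1.5 × 1.442⁷ = 19.4468

1.0402rem, 1.5000rem, 2.1630rem, 3.1190rem, 4.4977rem, 6.4856rem, 9.3523rem, 13.4860rem, 19.4468rem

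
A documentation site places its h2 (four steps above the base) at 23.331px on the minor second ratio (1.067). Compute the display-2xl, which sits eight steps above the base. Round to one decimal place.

30.2px

The gap is 8 − (4) = 4 steps, so the factor is 1.067^4.
23.331 × 1.067⁴ = 23.331 × 1.29616 ≈ 30.241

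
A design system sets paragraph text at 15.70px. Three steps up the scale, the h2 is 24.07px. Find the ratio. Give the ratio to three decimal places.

1.153

The ratio satisfies 15.70 × r³ = 24.07, so r = (24.07 / 15.70)^(1/3).
r = 1.5331^(1/3) ≈ 1.1531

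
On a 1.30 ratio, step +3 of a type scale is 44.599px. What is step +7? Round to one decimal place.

127.4px

44.599 × 1.30⁴ = 44.599 × 2.85610 ≈ 127.379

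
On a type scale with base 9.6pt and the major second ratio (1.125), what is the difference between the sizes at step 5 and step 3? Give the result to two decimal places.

3.63pt

Step 3: 9.6 × 1.125³ = 13.6687pt
Step 5: 9.6 × 1.125⁵ = 17.2995pt
Difference: 17.2995 − 13.6687 = 3.6308pt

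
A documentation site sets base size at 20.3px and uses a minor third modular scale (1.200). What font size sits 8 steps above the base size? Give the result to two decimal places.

A modular type scale is a geometric sequence: sizeₙ = base × rⁿ.
20.3 × 1.200⁸ = 20.3 × 4.29982 ≈ 87.29

87.29px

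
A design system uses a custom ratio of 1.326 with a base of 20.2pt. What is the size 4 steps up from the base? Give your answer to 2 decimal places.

62.45pt

20.2 × 1.326⁴ = 20.2 × 3.09153 ≈ 62.45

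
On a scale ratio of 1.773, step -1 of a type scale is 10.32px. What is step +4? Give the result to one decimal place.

180.8px

10.32 × 1.773⁵ = 10.32 × 17.52039 ≈ 180.810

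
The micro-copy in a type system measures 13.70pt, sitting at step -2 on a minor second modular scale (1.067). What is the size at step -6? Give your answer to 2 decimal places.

10.57pt

13.70 ÷ 1.067⁴ = 13.70 ÷ 1.29616 ≈ 10.570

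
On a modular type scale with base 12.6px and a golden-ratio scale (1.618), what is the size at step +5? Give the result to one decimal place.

Every step multiplies by the scale ratio.
12.6 × 1.618⁵ = 12.6 × 11.08901 ≈ 139.72

139.7px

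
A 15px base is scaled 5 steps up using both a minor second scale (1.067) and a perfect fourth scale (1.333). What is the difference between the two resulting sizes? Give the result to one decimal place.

42.4px

Minor second: 15.0 × 1.067⁵ = 20.745px
Perfect fourth: 15.0 × 1.333⁵ = 63.131px
Difference: 63.131 − 20.745 = 42.386px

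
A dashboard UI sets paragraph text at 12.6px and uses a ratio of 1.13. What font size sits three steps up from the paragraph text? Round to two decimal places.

18.18px

12.6 × 1.13³ = 12.6 × 1.44290 ≈ 18.18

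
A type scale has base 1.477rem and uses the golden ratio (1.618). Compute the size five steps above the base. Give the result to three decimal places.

16.378rem

1.477 × 1.618⁵ = 1.477 × 11.08901 ≈ 16.378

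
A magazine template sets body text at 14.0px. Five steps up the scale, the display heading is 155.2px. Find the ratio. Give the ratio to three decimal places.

1.618

The ratio satisfies 14.0 × r⁵ = 155.2, so r = (155.2 / 14.0)^(1/5).
r = 11.0857^(1/5) ≈ 1.6179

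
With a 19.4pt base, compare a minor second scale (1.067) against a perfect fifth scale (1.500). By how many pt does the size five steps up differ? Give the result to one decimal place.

Minor second: 19.4 × 1.067⁵ = 26.830pt
Perfect fifth: 19.4 × 1.500⁵ = 147.319pt
Difference: 147.319 − 26.830 = 120.489pt

120.5pt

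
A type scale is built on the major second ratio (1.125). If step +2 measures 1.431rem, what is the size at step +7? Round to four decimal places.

The gap is 7 − (2) = 5 steps, so the factor is 1.125^5.
1.431 × 1.125⁵ = 1.431 × 1.80203 ≈ 2.5787

2.5787rem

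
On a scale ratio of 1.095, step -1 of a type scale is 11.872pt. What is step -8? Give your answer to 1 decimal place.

Moving from step -1 to step -8 is 7 steps down, so divide by r⁷.
11.872 ÷ 1.095⁷ = 11.872 ÷ 1.88755 ≈ 6.290

6.3pt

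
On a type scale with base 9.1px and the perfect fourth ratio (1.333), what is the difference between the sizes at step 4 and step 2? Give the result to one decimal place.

12.6px

Step 2: 9.1 × 1.333² = 16.170px
Step 4: 9.1 × 1.333⁴ = 28.732px
Difference: 28.732 − 16.170 = 12.562px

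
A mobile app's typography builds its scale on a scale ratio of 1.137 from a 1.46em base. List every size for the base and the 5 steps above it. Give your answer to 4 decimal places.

1.4600em, 1.6600em, 1.8874em, 2.1460em, 2.4400em, 2.7743em

Step 0: 1.46em
Step 1: 1.46 × 1.137 = 1.6600
Step 2: 1.46 × 1.137² = 1.8874
Step 3: 1.46 × 1.137³ = 2.1460
Step 4: 1.46 × 1.137⁴ = 2.4400
Step 5: 1.46 × 1.137⁵ = 2.7743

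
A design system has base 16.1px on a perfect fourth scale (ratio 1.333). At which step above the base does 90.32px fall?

6

1.333ⁿ = 90.32 / 16.1 = 5.6099
n = ln(5.6099) / ln(1.333) = 1.7245 / 0.2874 ≈ 6.00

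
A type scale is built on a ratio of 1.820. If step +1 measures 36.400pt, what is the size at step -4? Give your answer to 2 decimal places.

Moving from step +1 to step -4 is 5 steps down, so divide by r⁵.
36.400 ÷ 1.820⁵ = 36.400 ÷ 19.96903 ≈ 1.823

1.82pt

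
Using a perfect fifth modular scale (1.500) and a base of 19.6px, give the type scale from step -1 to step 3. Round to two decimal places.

Step -1: 19.6 ÷ 1.500 = 13.07
Step 0: 19.6px
Step 1: 19.6 × 1.500 = 29.40
Step 2: 19.6 × 1.500² = 44.10
Step 3: 19.6 × 1.500³ = 66.15

13.07px, 19.60px, 29.40px, 44.10px, 66.15px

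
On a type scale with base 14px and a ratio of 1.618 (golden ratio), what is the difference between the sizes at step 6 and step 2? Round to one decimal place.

214.5px

Step 2: 14.0 × 1.618² = 36.651px
Step 6: 14.0 × 1.618⁶ = 251.188px
Difference: 251.188 − 36.651 = 214.537px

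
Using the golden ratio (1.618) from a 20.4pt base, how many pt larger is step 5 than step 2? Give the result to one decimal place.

172.8pt

Step 2: 20.4 × 1.618² = 53.406pt
Step 5: 20.4 × 1.618⁵ = 226.216pt
Difference: 226.216 − 53.406 = 172.810pt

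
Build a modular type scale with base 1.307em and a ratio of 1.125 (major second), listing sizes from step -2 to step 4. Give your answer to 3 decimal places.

1.033em, 1.162em, 1.307em, 1.470em, 1.654em, 1.861em, 2.094em

Step -2: 1.307 ÷ 1.125² = 1.033
Step -1: 1.307 ÷ 1.125 = 1.162
Step 0: 1.307em
Step 1: 1.307 × 1.125 = 1.470
Step 2: 1.307 × 1.125² = 1.654
Step 3: 1.307 × 1.125³ = 1.861
Step 4: 1.307 × 1.125⁴ = 2.094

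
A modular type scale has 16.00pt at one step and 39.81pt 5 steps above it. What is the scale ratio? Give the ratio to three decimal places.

1.200

The ratio satisfies 16.00 × r⁵ = 39.81, so r = (39.81 / 16.00)^(1/5).
r = 2.4881^(1/5) ≈ 1.2000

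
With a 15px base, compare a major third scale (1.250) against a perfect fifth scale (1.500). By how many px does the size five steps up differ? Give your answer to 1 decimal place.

68.1px

Major third: 15.0 × 1.250⁵ = 45.776px
Perfect fifth: 15.0 × 1.500⁵ = 113.906px
Difference: 113.906 − 45.776 = 68.130px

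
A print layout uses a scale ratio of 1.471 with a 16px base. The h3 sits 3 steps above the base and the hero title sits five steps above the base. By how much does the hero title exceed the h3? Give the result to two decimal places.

59.27px

Step 3: 16.0 × 1.471³ = 50.9282px
Step 5: 16.0 × 1.471⁵ = 110.2004px
Difference: 110.2004 − 50.9282 = 59.2722px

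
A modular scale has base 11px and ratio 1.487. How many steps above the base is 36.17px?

1.487ⁿ = 36.17 / 11 = 3.2882
n = ln(3.2882) / ln(1.487) = 1.1903 / 0.3968 ≈ 3.00

3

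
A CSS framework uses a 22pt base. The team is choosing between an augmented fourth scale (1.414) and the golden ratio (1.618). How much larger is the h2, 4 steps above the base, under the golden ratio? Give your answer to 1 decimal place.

Augmented fourth: 22.0 × 1.414⁴ = 87.947pt
Golden ratio: 22.0 × 1.618⁴ = 150.778pt
Difference: 150.778 − 87.947 = 62.831pt

62.8pt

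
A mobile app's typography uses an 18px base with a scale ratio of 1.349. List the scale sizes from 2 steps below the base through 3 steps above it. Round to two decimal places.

Step -2: 18.0 ÷ 1.349² = 9.89
Step -1: 18.0 ÷ 1.349 = 13.34
Step 0: 18px
Step 1: 18.0 × 1.349 = 24.28
Step 2: 18.0 × 1.349² = 32.76
Step 3: 18.0 × 1.349³ = 44.19

9.89px, 13.34px, 18.00px, 24.28px, 32.76px, 44.19px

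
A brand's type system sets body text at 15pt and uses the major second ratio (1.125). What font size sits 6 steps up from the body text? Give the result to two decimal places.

15.0 × 1.125⁶ = 15.0 × 2.02729 ≈ 30.41

30.41pt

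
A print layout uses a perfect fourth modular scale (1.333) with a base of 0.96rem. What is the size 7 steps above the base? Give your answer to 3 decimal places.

0.96 × 1.333⁷ = 0.96 × 7.47844 ≈ 7.179

7.179rem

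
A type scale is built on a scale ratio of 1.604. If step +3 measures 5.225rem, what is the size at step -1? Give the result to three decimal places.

5.225 ÷ 1.604⁴ = 5.225 ÷ 6.61938 ≈ 0.789

0.789rem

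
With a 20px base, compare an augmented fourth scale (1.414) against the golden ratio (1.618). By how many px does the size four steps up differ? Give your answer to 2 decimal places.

Augmented fourth: 20.0 × 1.414⁴ = 79.9517px
Golden ratio: 20.0 × 1.618⁴ = 137.0705px
Difference: 137.0705 − 79.9517 = 57.1188px

57.12px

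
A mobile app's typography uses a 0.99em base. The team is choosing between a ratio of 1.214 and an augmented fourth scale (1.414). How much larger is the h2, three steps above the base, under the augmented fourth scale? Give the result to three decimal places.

At 1.214: 0.99 × 1.214³ = 1.77130em
Augmented fourth: 0.99 × 1.414³ = 2.79887em
Difference: 2.79887 − 1.77130 = 1.02757em

1.028em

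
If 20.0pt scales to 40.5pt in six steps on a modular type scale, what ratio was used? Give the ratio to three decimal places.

1.125

r⁶ = 40.5 / 20.0, so r = (40.5/20.0)^(1/6).
r = 2.0250^(1/6) ≈ 1.1248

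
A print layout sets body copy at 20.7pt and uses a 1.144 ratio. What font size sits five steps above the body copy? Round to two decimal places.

40.56pt

Every step multiplies by the scale ratio.
20.7 × 1.144⁵ = 20.7 × 1.95943 ≈ 40.56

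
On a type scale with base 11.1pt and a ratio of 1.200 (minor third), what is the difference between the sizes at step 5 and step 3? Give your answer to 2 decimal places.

8.44pt

Step 3: 11.1 × 1.200³ = 19.1808pt
Step 5: 11.1 × 1.200⁵ = 27.6204pt
Difference: 27.6204 − 19.1808 = 8.4396pt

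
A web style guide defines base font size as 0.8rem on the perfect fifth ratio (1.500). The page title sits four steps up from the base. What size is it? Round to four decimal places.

Every step multiplies by the scale ratio.
0.8 × 1.500⁴ = 0.8 × 5.06250 ≈ 4.0500

4.0500rem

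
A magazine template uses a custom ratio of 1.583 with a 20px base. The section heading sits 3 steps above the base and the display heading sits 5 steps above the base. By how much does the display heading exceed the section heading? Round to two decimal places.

119.47px

Step 3: 20.0 × 1.583³ = 79.3364px
Step 5: 20.0 × 1.583⁵ = 198.8083px
Difference: 198.8083 − 79.3364 = 119.4719px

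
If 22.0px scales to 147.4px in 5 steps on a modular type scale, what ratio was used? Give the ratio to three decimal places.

1.463

r⁵ = 147.4 / 22.0, so r = (147.4/22.0)^(1/5).
r = 6.7000^(1/5) ≈ 1.4629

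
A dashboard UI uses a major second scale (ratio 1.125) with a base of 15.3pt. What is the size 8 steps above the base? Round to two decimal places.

Each step on a modular scale multiplies by the ratio, so the size n steps from the base is base × ratioⁿ.
15.3 × 1.125⁸ = 15.3 × 2.56578 ≈ 39.26

39.26pt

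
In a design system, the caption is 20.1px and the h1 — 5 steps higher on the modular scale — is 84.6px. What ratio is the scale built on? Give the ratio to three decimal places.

The ratio satisfies 20.1 × r⁵ = 84.6, so r = (84.6 / 20.1)^(1/5).
r = 4.2090^(1/5) ≈ 1.3330

1.333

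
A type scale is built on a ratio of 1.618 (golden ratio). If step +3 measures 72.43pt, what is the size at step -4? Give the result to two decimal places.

72.43 ÷ 1.618⁷ = 72.43 ÷ 29.03017 ≈ 2.495

2.49pt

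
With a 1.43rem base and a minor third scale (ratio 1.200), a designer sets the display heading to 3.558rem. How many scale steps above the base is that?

1.200ⁿ = 3.558 / 1.43 = 2.4881
n = ln(2.4881) / ln(1.200) = 0.9115 / 0.1823 ≈ 5.00

5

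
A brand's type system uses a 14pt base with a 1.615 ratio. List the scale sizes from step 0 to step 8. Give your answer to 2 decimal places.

Step 0: 14pt
Step 1: 14.0 × 1.615 = 22.61
Step 2: 14.0 × 1.615² = 36.52
Step 3: 14.0 × 1.615³ = 58.97
Step 4: 14.0 × 1.615⁴ = 95.24
Step 5: 14.0 × 1.615⁵ = 153.81
Step 6: 14.0 × 1.615⁶ = 248.41
Step 7: 14.0 × 1.615⁷ = 401.18
Step 8: 14.0 × 1.615⁸ = 647.90

14.00pt, 22.61pt, 36.52pt, 58.97pt, 95.24pt, 153.81pt, 248.41pt, 401.18pt, 647.90pt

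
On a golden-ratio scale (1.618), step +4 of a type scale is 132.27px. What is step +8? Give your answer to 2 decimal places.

906.52px

132.27 × 1.618⁴ = 132.27 × 6.85353 ≈ 906.516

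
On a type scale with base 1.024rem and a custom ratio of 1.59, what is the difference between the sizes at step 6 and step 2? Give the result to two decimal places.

13.96rem

Step 2: 1.024 × 1.59² = 2.5888rem
Step 6: 1.024 × 1.59⁶ = 16.5456rem
Difference: 16.5456 − 2.5888 = 13.9568rem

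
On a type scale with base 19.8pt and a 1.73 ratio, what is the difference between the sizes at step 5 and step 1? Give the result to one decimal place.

272.6pt

Step 1: 19.8 × 1.73 = 34.254pt
Step 5: 19.8 × 1.73⁵ = 306.829pt
Difference: 306.829 − 34.254 = 272.575pt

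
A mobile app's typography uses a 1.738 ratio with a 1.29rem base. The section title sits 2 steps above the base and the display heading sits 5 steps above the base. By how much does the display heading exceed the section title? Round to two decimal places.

16.56rem

Step 2: 1.29 × 1.738² = 3.8966rem
Step 5: 1.29 × 1.738⁵ = 20.4568rem
Difference: 20.4568 − 3.8966 = 16.5602rem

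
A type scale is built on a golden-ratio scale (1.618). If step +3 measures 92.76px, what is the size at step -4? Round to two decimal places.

92.76 ÷ 1.618⁷ = 92.76 ÷ 29.03017 ≈ 3.195

3.20px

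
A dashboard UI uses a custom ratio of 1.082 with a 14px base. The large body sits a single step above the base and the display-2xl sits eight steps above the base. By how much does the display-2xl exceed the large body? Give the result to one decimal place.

11.2px

Step 1: 14.0 × 1.082 = 15.148px
Step 8: 14.0 × 1.082⁸ = 26.299px
Difference: 26.299 − 15.148 = 11.151px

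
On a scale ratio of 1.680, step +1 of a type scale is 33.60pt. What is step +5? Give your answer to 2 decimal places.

33.60 × 1.680⁴ = 33.60 × 7.96594 ≈ 267.656

267.66pt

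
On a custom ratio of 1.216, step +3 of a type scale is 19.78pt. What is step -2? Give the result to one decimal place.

The gap is -2 − (3) = -5 steps, so the factor is 1.216^-5.
19.78 ÷ 1.216⁵ = 19.78 ÷ 2.65869 ≈ 7.440

7.4pt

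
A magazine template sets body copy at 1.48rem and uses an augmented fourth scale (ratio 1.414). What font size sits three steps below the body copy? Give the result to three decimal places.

0.523rem

A modular type scale is a geometric sequence: sizeₙ = base × rⁿ.
1.48 ÷ 1.414³ = 1.48 ÷ 2.82715 ≈ 0.523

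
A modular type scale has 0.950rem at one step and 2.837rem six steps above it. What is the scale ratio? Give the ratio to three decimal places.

1.200

r⁶ = 2.837 / 0.950, so r = (2.837/0.950)^(1/6).
r = 2.9863^(1/6) ≈ 1.2000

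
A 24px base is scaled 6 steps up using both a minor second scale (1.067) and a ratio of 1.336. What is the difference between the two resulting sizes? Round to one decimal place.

Minor second: 24.0 × 1.067⁶ = 35.416px
At 1.336: 24.0 × 1.336⁶ = 136.474px
Difference: 136.474 − 35.416 = 101.058px

101.1px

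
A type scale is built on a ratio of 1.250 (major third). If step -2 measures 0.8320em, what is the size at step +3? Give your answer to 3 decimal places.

0.8320 × 1.250⁵ = 0.8320 × 3.05176 ≈ 2.539

2.539em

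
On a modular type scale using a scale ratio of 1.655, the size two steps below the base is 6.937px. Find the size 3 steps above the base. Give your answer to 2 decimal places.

The gap is 3 − (-2) = 5 steps, so the factor is 1.655^5.
6.937 × 1.655⁵ = 6.937 × 12.41624 ≈ 86.131

86.13px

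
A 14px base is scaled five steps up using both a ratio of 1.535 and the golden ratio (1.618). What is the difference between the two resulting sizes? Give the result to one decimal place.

35.9px

At 1.535: 14.0 × 1.535⁵ = 119.308px
Golden ratio: 14.0 × 1.618⁵ = 155.246px
Difference: 155.246 − 119.308 = 35.938px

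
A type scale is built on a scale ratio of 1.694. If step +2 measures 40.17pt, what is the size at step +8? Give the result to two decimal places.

40.17 × 1.694⁶ = 40.17 × 23.63091 ≈ 949.254

949.25pt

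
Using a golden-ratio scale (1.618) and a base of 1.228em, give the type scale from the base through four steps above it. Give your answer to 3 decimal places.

Step 0: 1.228em
Step 1: 1.228 × 1.618 = 1.987
Step 2: 1.228 × 1.618² = 3.215
Step 3: 1.228 × 1.618³ = 5.202
Step 4: 1.228 × 1.618⁴ = 8.416

1.228em, 1.987em, 3.215em, 5.202em, 8.416em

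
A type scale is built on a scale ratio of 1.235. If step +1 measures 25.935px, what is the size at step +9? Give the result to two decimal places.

140.35px

The gap is 9 − (1) = 8 steps, so the factor is 1.235^8.
25.935 × 1.235⁸ = 25.935 × 5.41172 ≈ 140.353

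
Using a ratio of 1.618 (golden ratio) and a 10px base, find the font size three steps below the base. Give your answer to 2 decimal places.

A modular type scale is a geometric sequence: sizeₙ = base × rⁿ.
10.0 ÷ 1.618³ = 10.0 ÷ 4.23580 ≈ 2.36

2.36px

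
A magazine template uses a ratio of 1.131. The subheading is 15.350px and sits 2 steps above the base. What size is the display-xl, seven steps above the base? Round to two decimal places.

15.350 × 1.131⁵ = 15.350 × 1.85060 ≈ 28.407

28.41px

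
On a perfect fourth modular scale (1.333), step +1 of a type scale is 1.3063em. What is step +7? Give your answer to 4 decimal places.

Moving from step +1 to step +7 is 6 steps up, so multiply by r⁶.
1.3063 × 1.333⁶ = 1.3063 × 5.61023 ≈ 7.3286

7.3286em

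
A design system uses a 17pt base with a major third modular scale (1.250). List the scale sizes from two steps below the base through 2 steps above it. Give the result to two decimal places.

10.88pt, 13.60pt, 17.00pt, 21.25pt, 26.56pt

Step -2: 17.0 ÷ 1.250² = 10.88
Step -1: 17.0 ÷ 1.250 = 13.60
Step 0: 17pt
Step 1: 17.0 × 1.250 = 21.25
Step 2: 17.0 × 1.250² = 26.56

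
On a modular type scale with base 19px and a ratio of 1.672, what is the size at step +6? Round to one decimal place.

19.0 × 1.672⁶ = 19.0 × 21.84830 ≈ 415.12

415.1px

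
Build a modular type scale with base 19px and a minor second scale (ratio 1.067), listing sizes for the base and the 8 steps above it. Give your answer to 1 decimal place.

Step 0: 19px
Step 1: 19.0 × 1.067 = 20.3
Step 2: 19.0 × 1.067² = 21.6
Step 3: 19.0 × 1.067³ = 23.1
Step 4: 19.0 × 1.067⁴ = 24.6
Step 5: 19.0 × 1.067⁵ = 26.3
Step 6: 19.0 × 1.067⁶ = 28.0
Step 7: 19.0 × 1.067⁷ = 29.9
Step 8: 19.0 × 1.067⁸ = 31.9

19.0px, 20.3px, 21.6px, 23.1px, 24.6px, 26.3px, 28.0px, 29.9px, 31.9px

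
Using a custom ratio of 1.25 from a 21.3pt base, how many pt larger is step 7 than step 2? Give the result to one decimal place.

Step 2: 21.3 × 1.25² = 33.281pt
Step 7: 21.3 × 1.25⁷ = 101.566pt
Difference: 101.566 − 33.281 = 68.285pt

68.3pt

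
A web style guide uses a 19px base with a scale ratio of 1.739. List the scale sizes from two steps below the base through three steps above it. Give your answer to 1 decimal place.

6.3px, 10.9px, 19.0px, 33.0px, 57.5px, 99.9px

Step -2: 19.0 ÷ 1.739² = 6.3
Step -1: 19.0 ÷ 1.739 = 10.9
Step 0: 19px
Step 1: 19.0 × 1.739 = 33.0
Step 2: 19.0 × 1.739² = 57.5
Step 3: 19.0 × 1.739³ = 99.9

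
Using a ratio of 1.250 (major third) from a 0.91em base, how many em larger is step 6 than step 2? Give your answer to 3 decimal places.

2.049em

Step 2: 0.91 × 1.250² = 1.42188em
Step 6: 0.91 × 1.250⁶ = 3.47137em
Difference: 3.47137 − 1.42188 = 2.04949em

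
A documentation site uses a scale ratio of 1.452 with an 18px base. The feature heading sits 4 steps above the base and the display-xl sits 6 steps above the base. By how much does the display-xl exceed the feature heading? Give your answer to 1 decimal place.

Step 4: 18.0 × 1.452⁴ = 80.009px
Step 6: 18.0 × 1.452⁶ = 168.683px
Difference: 168.683 − 80.009 = 88.674px

88.7px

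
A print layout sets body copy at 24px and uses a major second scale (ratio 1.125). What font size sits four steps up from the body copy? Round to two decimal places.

38.44px

A modular type scale is a geometric sequence: sizeₙ = base × rⁿ.
24.0 × 1.125⁴ = 24.0 × 1.60181 ≈ 38.44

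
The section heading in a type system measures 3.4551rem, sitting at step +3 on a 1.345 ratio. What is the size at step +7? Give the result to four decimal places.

11.3071rem

Moving from step +3 to step +7 is 4 steps up, so multiply by r⁴.
3.4551 × 1.345⁴ = 3.4551 × 3.27257 ≈ 11.3071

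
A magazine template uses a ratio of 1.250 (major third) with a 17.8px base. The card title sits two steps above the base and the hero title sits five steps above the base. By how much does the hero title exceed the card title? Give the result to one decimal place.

Step 2: 17.8 × 1.250² = 27.812px
Step 5: 17.8 × 1.250⁵ = 54.321px
Difference: 54.321 − 27.812 = 26.509px

26.5px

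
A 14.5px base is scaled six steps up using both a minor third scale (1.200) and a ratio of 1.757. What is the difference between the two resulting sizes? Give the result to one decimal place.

383.3px

Minor third: 14.5 × 1.200⁶ = 43.297px
At 1.757: 14.5 × 1.757⁶ = 426.578px
Difference: 426.578 − 43.297 = 383.281px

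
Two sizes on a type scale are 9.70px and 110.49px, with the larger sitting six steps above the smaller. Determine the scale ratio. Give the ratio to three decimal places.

r⁶ = 110.49 / 9.70, so r = (110.49/9.70)^(1/6).
r = 11.3907^(1/6) ≈ 1.5000

1.500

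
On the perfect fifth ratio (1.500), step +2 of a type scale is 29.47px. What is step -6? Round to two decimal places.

29.47 ÷ 1.500⁸ = 29.47 ÷ 25.62891 ≈ 1.150

1.15px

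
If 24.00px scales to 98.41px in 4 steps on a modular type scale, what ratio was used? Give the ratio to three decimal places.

r⁴ = 98.41 / 24.00, so r = (98.41/24.00)^(1/4).
r = 4.1004^(1/4) ≈ 1.4230

1.423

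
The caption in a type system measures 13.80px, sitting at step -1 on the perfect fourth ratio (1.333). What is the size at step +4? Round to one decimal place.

13.80 × 1.333⁵ = 13.80 × 4.20873 ≈ 58.080

58.1px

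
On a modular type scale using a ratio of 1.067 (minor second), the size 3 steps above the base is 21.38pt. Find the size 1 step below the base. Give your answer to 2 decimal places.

21.38 ÷ 1.067⁴ = 21.38 ÷ 1.29616 ≈ 16.495

16.49pt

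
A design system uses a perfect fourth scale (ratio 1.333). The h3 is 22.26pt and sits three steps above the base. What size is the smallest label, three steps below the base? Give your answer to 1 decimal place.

Moving from step +3 to step -3 is 6 steps down, so divide by r⁶.
22.26 ÷ 1.333⁶ = 22.26 ÷ 5.61023 ≈ 3.968

4.0pt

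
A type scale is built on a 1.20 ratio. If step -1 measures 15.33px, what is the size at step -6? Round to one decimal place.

6.2px

15.33 ÷ 1.20⁵ = 15.33 ÷ 2.48832 ≈ 6.161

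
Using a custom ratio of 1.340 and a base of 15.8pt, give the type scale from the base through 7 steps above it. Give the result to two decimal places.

15.80pt, 21.17pt, 28.37pt, 38.02pt, 50.94pt, 68.26pt, 91.47pt, 122.57pt

Step 0: 15.8pt
Step 1: 15.8 × 1.340 = 21.17
Step 2: 15.8 × 1.340² = 28.37
Step 3: 15.8 × 1.340³ = 38.02
Step 4: 15.8 × 1.340⁴ = 50.94
Step 5: 15.8 × 1.340⁵ = 68.26
Step 6: 15.8 × 1.340⁶ = 91.47
Step 7: 15.8 × 1.340⁷ = 122.57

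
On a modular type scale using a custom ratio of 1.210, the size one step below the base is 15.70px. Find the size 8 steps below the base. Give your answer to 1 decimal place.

4.1px

15.70 ÷ 1.210⁷ = 15.70 ÷ 3.79750 ≈ 4.134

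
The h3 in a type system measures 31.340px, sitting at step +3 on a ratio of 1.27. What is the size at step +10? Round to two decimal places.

167.00px

The gap is 10 − (3) = 7 steps, so the factor is 1.27^7.
31.340 × 1.27⁷ = 31.340 × 5.32876 ≈ 167.003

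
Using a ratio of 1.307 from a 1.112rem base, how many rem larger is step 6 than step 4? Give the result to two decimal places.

2.30rem

Step 4: 1.112 × 1.307⁴ = 3.2449rem
Step 6: 1.112 × 1.307⁶ = 5.5432rem
Difference: 5.5432 − 3.2449 = 2.2983rem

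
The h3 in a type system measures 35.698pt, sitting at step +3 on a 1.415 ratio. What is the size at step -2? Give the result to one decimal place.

6.3pt

The gap is -2 − (3) = -5 steps, so the factor is 1.415^-5.
35.698 ÷ 1.415⁵ = 35.698 ÷ 5.67260 ≈ 6.293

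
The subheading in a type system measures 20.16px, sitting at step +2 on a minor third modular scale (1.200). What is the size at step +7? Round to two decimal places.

Moving from step +2 to step +7 is 5 steps up, so multiply by r⁵.
20.16 × 1.200⁵ = 20.16 × 2.48832 ≈ 50.165

50.16px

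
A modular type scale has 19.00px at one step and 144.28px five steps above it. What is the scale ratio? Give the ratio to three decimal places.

1.500

The ratio satisfies 19.00 × r⁵ = 144.28, so r = (144.28 / 19.00)^(1/5).
r = 7.5937^(1/5) ≈ 1.5000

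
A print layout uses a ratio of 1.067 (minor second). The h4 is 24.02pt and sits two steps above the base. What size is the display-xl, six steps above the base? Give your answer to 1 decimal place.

31.1pt

Moving from step +2 to step +6 is 4 steps up, so multiply by r⁴.
24.02 × 1.067⁴ = 24.02 × 1.29616 ≈ 31.134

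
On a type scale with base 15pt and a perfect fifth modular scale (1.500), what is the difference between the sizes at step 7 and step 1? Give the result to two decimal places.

Step 1: 15.0 × 1.500 = 22.5000pt
Step 7: 15.0 × 1.500⁷ = 256.2891pt
Difference: 256.2891 − 22.5000 = 233.7891pt

233.79pt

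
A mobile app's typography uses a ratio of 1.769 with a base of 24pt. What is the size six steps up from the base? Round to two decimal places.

735.49pt

24.0 × 1.769⁶ = 24.0 × 30.64552 ≈ 735.49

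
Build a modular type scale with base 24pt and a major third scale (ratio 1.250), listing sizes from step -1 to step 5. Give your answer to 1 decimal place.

Step -1: 24.0 ÷ 1.250 = 19.2
Step 0: 24pt
Step 1: 24.0 × 1.250 = 30.0
Step 2: 24.0 × 1.250² = 37.5
Step 3: 24.0 × 1.250³ = 46.9
Step 4: 24.0 × 1.250⁴ = 58.6
Step 5: 24.0 × 1.250⁵ = 73.2

19.2pt, 24.0pt, 30.0pt, 37.5pt, 46.9pt, 58.6pt, 73.2pt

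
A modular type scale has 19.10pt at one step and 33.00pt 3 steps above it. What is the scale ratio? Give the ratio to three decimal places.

1.200

The ratio satisfies 19.10 × r³ = 33.00, so r = (33.00 / 19.10)^(1/3).
r = 1.7277^(1/3) ≈ 1.1999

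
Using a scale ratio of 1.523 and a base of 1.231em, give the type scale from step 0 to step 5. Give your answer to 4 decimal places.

1.2310em, 1.8748em, 2.8553em, 4.3487em, 6.6230em, 10.0869em

Step 0: 1.231em
Step 1: 1.231 × 1.523 = 1.8748
Step 2: 1.231 × 1.523² = 2.8553
Step 3: 1.231 × 1.523³ = 4.3487
Step 4: 1.231 × 1.523⁴ = 6.6230
Step 5: 1.231 × 1.523⁵ = 10.0869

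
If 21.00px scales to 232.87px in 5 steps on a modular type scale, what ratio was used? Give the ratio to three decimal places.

1.618

The ratio satisfies 21.00 × r⁵ = 232.87, so r = (232.87 / 21.00)^(1/5).
r = 11.0890^(1/5) ≈ 1.6180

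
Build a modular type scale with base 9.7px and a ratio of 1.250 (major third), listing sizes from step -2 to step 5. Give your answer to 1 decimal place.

6.2px, 7.8px, 9.7px, 12.1px, 15.2px, 18.9px, 23.7px, 29.6px

Step -2: 9.7 ÷ 1.250² = 6.2
Step -1: 9.7 ÷ 1.250 = 7.8
Step 0: 9.7px
Step 1: 9.7 × 1.250 = 12.1
Step 2: 9.7 × 1.250² = 15.2
Step 3: 9.7 × 1.250³ = 18.9
Step 4: 9.7 × 1.250⁴ = 23.7
Step 5: 9.7 × 1.250⁵ = 29.6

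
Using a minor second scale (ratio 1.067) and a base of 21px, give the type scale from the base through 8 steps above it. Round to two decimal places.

Step 0: 21px
Step 1: 21.0 × 1.067 = 22.41
Step 2: 21.0 × 1.067² = 23.91
Step 3: 21.0 × 1.067³ = 25.51
Step 4: 21.0 × 1.067⁴ = 27.22
Step 5: 21.0 × 1.067⁵ = 29.04
Step 6: 21.0 × 1.067⁶ = 30.99
Step 7: 21.0 × 1.067⁷ = 33.07
Step 8: 21.0 × 1.067⁸ = 35.28

21.00px, 22.41px, 23.91px, 25.51px, 27.22px, 29.04px, 30.99px, 33.07px, 35.28px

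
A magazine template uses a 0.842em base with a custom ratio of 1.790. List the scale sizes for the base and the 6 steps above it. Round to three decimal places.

0.842em, 1.507em, 2.698em, 4.829em, 8.644em, 15.473em, 27.697em

Step 0: 0.842em
Step 1: 0.842 × 1.790 = 1.507
Step 2: 0.842 × 1.790² = 2.698
Step 3: 0.842 × 1.790³ = 4.829
Step 4: 0.842 × 1.790⁴ = 8.644
Step 5: 0.842 × 1.790⁵ = 15.473
Step 6: 0.842 × 1.790⁶ = 27.697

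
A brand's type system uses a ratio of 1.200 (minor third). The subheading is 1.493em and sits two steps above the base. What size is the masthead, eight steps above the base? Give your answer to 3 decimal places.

4.458em

1.493 × 1.200⁶ = 1.493 × 2.98598 ≈ 4.458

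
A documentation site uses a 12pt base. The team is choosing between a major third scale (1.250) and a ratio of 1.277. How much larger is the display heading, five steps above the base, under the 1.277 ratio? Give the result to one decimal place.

Major third: 12.0 × 1.250⁵ = 36.621pt
At 1.277: 12.0 × 1.277⁵ = 40.751pt
Difference: 40.751 − 36.621 = 4.130pt

4.1pt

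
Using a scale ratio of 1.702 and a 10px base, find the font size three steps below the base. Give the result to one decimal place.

2.0px

Each step on a modular scale multiplies by the ratio, so the size n steps from the base is base × ratioⁿ.
10.0 ÷ 1.702³ = 10.0 ÷ 4.93036 ≈ 2.03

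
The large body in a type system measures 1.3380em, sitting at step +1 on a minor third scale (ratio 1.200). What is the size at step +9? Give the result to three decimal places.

The gap is 9 − (1) = 8 steps, so the factor is 1.200^8.
1.3380 × 1.200⁸ = 1.3380 × 4.29982 ≈ 5.753

5.753em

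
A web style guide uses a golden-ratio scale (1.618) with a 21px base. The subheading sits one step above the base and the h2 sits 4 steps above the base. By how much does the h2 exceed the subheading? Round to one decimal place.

109.9px

Step 1: 21.0 × 1.618 = 33.978px
Step 4: 21.0 × 1.618⁴ = 143.924px
Difference: 143.924 − 33.978 = 109.946px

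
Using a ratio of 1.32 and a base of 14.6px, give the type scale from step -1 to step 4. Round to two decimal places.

11.06px, 14.60px, 19.27px, 25.44px, 33.58px, 44.32px

Step -1: 14.6 ÷ 1.32 = 11.06
Step 0: 14.6px
Step 1: 14.6 × 1.32 = 19.27
Step 2: 14.6 × 1.32² = 25.44
Step 3: 14.6 × 1.32³ = 33.58
Step 4: 14.6 × 1.32⁴ = 44.32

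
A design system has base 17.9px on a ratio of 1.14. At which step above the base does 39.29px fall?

1.14ⁿ = 39.29 / 17.9 = 2.1950
n = ln(2.1950) / ln(1.14) = 0.7862 / 0.1310 ≈ 6.00

6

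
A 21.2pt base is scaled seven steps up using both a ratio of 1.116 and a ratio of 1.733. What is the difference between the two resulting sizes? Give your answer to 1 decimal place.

At 1.116: 21.2 × 1.116⁷ = 45.707pt
At 1.733: 21.2 × 1.733⁷ = 995.235pt
Difference: 995.235 − 45.707 = 949.528pt

949.5pt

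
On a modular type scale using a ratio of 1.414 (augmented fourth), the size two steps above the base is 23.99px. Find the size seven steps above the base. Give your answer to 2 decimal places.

23.99 × 1.414⁵ = 23.99 × 5.65258 ≈ 135.605

135.61px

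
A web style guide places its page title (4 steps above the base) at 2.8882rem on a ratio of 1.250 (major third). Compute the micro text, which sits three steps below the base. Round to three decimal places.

The gap is -3 − (4) = -7 steps, so the factor is 1.250^-7.
2.8882 ÷ 1.250⁷ = 2.8882 ÷ 4.76837 ≈ 0.606

0.606rem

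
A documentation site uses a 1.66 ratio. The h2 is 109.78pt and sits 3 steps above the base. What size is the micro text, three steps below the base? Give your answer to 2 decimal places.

5.25pt

109.78 ÷ 1.66⁶ = 109.78 ÷ 20.92418 ≈ 5.247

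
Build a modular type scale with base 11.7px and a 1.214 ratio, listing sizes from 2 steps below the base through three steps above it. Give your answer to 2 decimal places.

7.94px, 9.64px, 11.70px, 14.20px, 17.24px, 20.93px

Step -2: 11.7 ÷ 1.214² = 7.94
Step -1: 11.7 ÷ 1.214 = 9.64
Step 0: 11.7px
Step 1: 11.7 × 1.214 = 14.20
Step 2: 11.7 × 1.214² = 17.24
Step 3: 11.7 × 1.214³ = 20.93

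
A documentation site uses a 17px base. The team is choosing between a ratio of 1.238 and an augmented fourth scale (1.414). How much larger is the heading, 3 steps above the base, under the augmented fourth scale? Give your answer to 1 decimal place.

15.8px

At 1.238: 17.0 × 1.238³ = 32.256px
Augmented fourth: 17.0 × 1.414³ = 48.061px
Difference: 48.061 − 32.256 = 15.805px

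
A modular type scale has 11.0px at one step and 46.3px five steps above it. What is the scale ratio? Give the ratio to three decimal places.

The ratio satisfies 11.0 × r⁵ = 46.3, so r = (46.3 / 11.0)^(1/5).
r = 4.2091^(1/5) ≈ 1.3330

1.333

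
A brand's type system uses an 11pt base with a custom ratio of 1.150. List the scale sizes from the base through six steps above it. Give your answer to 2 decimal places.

11.00pt, 12.65pt, 14.55pt, 16.73pt, 19.24pt, 22.12pt, 25.44pt

Step 0: 11pt
Step 1: 11.0 × 1.150 = 12.65
Step 2: 11.0 × 1.150² = 14.55
Step 3: 11.0 × 1.150³ = 16.73
Step 4: 11.0 × 1.150⁴ = 19.24
Step 5: 11.0 × 1.150⁵ = 22.12
Step 6: 11.0 × 1.150⁶ = 25.44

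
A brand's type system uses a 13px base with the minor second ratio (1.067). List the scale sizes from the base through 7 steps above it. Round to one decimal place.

Step 0: 13px
Step 1: 13.0 × 1.067 = 13.9
Step 2: 13.0 × 1.067² = 14.8
Step 3: 13.0 × 1.067³ = 15.8
Step 4: 13.0 × 1.067⁴ = 16.9
Step 5: 13.0 × 1.067⁵ = 18.0
Step 6: 13.0 × 1.067⁶ = 19.2
Step 7: 13.0 × 1.067⁷ = 20.5

13.0px, 13.9px, 14.8px, 15.8px, 16.9px, 18.0px, 19.2px, 20.5px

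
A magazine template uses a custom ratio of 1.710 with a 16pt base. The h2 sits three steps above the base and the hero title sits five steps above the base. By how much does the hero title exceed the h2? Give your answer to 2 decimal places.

153.93pt

Step 3: 16.0 × 1.710³ = 80.0034pt
Step 5: 16.0 × 1.710⁵ = 233.9379pt
Difference: 233.9379 − 80.0034 = 153.9345pt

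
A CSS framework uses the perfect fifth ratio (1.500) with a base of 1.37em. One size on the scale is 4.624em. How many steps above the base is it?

3

1.500ⁿ = 4.624 / 1.37 = 3.3752
n = ln(3.3752) / ln(1.500) = 1.2164 / 0.4055 ≈ 3.00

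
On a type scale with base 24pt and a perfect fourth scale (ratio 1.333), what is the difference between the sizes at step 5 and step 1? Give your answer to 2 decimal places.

69.02pt

Step 1: 24.0 × 1.333 = 31.9920pt
Step 5: 24.0 × 1.333⁵ = 101.0094pt
Difference: 101.0094 − 31.9920 = 69.0174pt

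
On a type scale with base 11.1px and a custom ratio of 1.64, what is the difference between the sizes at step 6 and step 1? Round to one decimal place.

Step 1: 11.1 × 1.64 = 18.204px
Step 6: 11.1 × 1.64⁶ = 215.966px
Difference: 215.966 − 18.204 = 197.762px

197.8px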